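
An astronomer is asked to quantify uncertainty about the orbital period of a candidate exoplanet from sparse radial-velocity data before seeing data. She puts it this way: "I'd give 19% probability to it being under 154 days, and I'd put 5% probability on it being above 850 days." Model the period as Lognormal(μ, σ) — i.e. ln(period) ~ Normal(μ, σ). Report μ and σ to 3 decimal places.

μ ≈ 5.631, σ ≈ 0.677

If T ~ Lognormal(μ,σ) then ln T ~ Normal(μ,σ), so the p-quantile of ln T is μ + z_p·σ.
ln(154) = 5.037 and ln(850) = 6.745; z_{0.19} = -0.8779, z_{0.95} = 1.645.
σ = (6.745 − 5.037)/(1.645 − (-0.8779)) = 0.677.
μ = 5.037 − (-0.8779)·0.677 = 5.631.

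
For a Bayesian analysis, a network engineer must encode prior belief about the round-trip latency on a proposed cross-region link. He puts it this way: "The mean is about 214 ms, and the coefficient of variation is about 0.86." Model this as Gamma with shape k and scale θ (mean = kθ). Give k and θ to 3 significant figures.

k ≈ 1.35, θ ≈ 158

For Gamma(k, scale θ): mean = kθ, variance = kθ², so CV = 1/√k.
CV = 0.86, hence k = 1/CV² = 1.35.
Then θ = mean/k = 214/1.35 = 158.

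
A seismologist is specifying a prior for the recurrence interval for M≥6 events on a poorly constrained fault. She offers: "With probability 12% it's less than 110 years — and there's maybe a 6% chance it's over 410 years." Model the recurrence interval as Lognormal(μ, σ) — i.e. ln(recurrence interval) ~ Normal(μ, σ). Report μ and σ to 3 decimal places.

If T ~ Lognormal(μ,σ) then ln T ~ Normal(μ,σ), so the p-quantile of ln T is μ + z_p·σ.
ln(110) = 4.7 and ln(410) = 6.016; z_{0.12} = -1.175, z_{0.94} = 1.555.
σ = (6.016 − 4.7)/(1.555 − (-1.175)) = 0.482.
μ = 4.7 − (-1.175)·0.482 = 5.267.

μ ≈ 5.267, σ ≈ 0.482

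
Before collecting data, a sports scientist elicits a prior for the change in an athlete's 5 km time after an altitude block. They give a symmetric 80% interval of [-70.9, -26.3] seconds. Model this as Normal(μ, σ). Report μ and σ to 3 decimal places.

μ = -48.600, σ = 17.401

A symmetric 80% interval runs μ ± z·σ with z = 1.282.
Half-width = 22.3, so σ = 22.3/1.282 = 17.401.
μ is the interval midpoint, -48.600.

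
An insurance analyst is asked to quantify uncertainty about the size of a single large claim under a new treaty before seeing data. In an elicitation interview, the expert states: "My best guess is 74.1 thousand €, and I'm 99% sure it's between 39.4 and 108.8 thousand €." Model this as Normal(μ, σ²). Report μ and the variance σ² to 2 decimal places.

μ = 74.10, σ² = 181.48

A symmetric 99% interval runs μ ± z·σ with z = 2.576.
Half-width = 34.7, so σ = 34.7/2.576 = 13.471 and σ² = 181.48.
μ is the stated best guess, 74.10.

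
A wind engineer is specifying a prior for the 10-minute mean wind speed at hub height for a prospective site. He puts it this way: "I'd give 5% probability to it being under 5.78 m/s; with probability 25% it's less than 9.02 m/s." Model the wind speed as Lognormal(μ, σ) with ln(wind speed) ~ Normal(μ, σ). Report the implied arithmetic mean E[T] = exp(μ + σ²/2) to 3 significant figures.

If T ~ Lognormal(μ,σ) then ln T ~ Normal(μ,σ), so the p-quantile of ln T is μ + z_p·σ.
ln(5.78) = 1.754 and ln(9.02) = 2.199; z_{0.05} = -1.645, z_{0.25} = -0.6745.
σ = (2.199 − 1.754)/(-0.6745 − (-1.645)) = 0.459.
μ = 1.754 − (-1.645)·0.459 = 2.509.
E[T] = exp(μ + σ²/2) = exp(2.509 + 0.1052) = 13.7 m/s.

E[T] ≈ 13.7 m/s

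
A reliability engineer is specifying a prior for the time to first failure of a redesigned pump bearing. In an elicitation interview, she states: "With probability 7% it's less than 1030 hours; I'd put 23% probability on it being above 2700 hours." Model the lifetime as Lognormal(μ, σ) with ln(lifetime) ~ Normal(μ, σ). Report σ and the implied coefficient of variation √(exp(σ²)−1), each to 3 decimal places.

If T ~ Lognormal(μ,σ) then ln T ~ Normal(μ,σ), so the p-quantile of ln T is μ + z_p·σ.
ln(1030) = 6.937 and ln(2700) = 7.901; z_{0.07} = -1.476, z_{0.77} = 0.7388.
σ = (7.901 − 6.937)/(0.7388 − (-1.476)) = 0.435.
μ = 6.937 − (-1.476)·0.435 = 7.580.
CV = √(exp(σ²)−1) = √(exp(0.1894)−1) = 0.457.

σ ≈ 0.435, CV ≈ 0.457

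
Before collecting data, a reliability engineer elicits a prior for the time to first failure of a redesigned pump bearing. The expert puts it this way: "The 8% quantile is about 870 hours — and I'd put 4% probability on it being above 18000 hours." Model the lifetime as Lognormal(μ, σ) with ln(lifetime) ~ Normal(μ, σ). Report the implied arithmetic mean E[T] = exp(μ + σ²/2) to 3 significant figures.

If T ~ Lognormal(μ,σ) then ln T ~ Normal(μ,σ), so the p-quantile of ln T is μ + z_p·σ.
ln(870) = 6.768 and ln(18000) = 9.798; z_{0.08} = -1.405, z_{0.96} = 1.751.
σ = (9.798 − 6.768)/(1.751 − (-1.405)) = 0.960.
μ = 6.768 − (-1.405)·0.960 = 8.117.
E[T] = exp(μ + σ²/2) = exp(8.117 + 0.4608) = 5310 hours.

E[T] ≈ 5310 hours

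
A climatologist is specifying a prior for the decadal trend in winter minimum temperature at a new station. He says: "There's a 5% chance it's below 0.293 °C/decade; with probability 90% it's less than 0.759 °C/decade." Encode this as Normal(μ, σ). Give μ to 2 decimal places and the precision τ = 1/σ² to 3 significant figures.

For Normal(μ,σ), the p-quantile is μ + z_p·σ. Here z_{0.05} = -1.645, z_{0.9} = 1.282.
So 0.293 = μ − 1.645σ and 0.759 = μ + 1.282σ.
Subtracting: σ = (0.759 − 0.293)/(1.282 − (-1.645)) = 0.16.
Then μ = 0.293 − (-1.645)·0.16 = 0.55.
Precision τ = 1/σ² = 1/0.1592² = 39.4.

μ = 0.55, τ = 39.4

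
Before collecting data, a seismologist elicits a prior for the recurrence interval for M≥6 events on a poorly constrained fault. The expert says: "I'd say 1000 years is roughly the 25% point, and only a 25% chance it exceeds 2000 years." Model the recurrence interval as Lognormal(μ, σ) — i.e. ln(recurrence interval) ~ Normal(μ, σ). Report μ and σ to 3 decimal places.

If T ~ Lognormal(μ,σ) then ln T ~ Normal(μ,σ), so the p-quantile of ln T is μ + z_p·σ.
ln(1000) = 6.908 and ln(2000) = 7.601; z_{0.25} = -0.6745, z_{0.75} = 0.6745.
σ = (7.601 − 6.908)/(0.6745 − (-0.6745)) = 0.514.
μ = 6.908 − (-0.6745)·0.514 = 7.254.

μ ≈ 7.254, σ ≈ 0.514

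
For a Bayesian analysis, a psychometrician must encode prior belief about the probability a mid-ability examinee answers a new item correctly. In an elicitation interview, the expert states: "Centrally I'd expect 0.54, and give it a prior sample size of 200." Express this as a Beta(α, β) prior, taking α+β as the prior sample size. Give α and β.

Under the effective-sample-size interpretation, Beta(α, β) has prior mean α/(α+β) and prior sample size α+β.
So α+β = 200 and α/(α+β) = 0.54, giving α = 0.54·200 = 108 and β = 200 − 108 = 92.

α = 108, β = 92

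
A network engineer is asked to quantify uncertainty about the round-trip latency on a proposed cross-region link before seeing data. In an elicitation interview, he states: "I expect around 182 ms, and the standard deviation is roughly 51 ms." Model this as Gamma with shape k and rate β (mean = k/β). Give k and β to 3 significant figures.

k ≈ 12.7, β ≈ 0.07

For Gamma(k, rate β): mean = k/β, variance = k/β², so CV = 1/√k.
CV = SD/mean = 51/182 = 0.2802, hence k = 1/CV² = 12.7.
Then β = k/mean = 12.7/182 = 0.07.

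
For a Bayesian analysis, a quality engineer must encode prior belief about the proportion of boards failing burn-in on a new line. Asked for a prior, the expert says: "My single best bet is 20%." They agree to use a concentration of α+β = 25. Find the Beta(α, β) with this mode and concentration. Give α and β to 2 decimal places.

For α,β > 1 the Beta mode is (α−1)/(α+β−2). With α+β = 25, the mode is (α−1)/23.
Set (α−1)/23 = 0.2 → α = 1 + 0.2·23 = 5.60.
β = 25 − α = 19.40.

α = 5.60, β = 19.40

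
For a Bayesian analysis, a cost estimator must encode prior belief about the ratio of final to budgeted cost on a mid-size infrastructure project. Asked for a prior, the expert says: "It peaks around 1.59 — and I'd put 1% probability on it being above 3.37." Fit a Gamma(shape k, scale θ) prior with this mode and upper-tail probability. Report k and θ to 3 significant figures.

k ≈ 9.61, θ ≈ 0.185

Gamma(k,θ) with k>1 has mode (k−1)θ, so θ = 1.59/(k−1).
Need P(X < 3.37) = 0.99 with θ tied to k this way. Start at k = 2, θ = 1.59: P(X<3.37) ≈ 0.625.
Too low — raise k to concentrate. Iterating converges to k ≈ 9.61.
Then θ = 1.59/(9.61−1) ≈ 0.185.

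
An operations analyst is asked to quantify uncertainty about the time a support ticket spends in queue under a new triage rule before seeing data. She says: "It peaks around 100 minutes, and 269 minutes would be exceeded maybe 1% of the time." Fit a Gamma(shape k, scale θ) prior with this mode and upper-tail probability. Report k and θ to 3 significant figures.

Gamma(k,θ) with k>1 has mode (k−1)θ, so θ = 100/(k−1).
Need P(X < 269) = 0.99 with θ tied to k this way. Start at k = 2, θ = 100: P(X<269) ≈ 0.750.
Too low — raise k to concentrate. Iterating converges to k ≈ 5.72.
Then θ = 100/(5.72−1) ≈ 21.2.

k ≈ 5.72, θ ≈ 21.2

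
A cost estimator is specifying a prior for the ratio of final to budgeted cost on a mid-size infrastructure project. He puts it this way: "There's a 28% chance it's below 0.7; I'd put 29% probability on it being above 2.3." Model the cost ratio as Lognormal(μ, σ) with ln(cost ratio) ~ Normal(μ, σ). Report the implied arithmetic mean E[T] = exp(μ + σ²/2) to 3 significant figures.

E[T] ≈ 2.23

If T ~ Lognormal(μ,σ) then ln T ~ Normal(μ,σ), so the p-quantile of ln T is μ + z_p·σ.
ln(0.7) = -0.3567 and ln(2.3) = 0.8329; z_{0.28} = -0.5828, z_{0.71} = 0.5534.
σ = (0.8329 − -0.3567)/(0.5534 − (-0.5828)) = 1.047.
μ = -0.3567 − (-0.5828)·1.047 = 0.254.
E[T] = exp(μ + σ²/2) = exp(0.254 + 0.5481) = 2.23.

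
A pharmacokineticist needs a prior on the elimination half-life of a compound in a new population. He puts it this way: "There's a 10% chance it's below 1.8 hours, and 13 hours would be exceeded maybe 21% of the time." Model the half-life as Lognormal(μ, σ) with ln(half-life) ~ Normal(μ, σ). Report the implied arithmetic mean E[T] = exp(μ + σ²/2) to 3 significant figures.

E[T] ≈ 9.48 hours

If T ~ Lognormal(μ,σ) then ln T ~ Normal(μ,σ), so the p-quantile of ln T is μ + z_p·σ.
ln(1.8) = 0.5878 and ln(13) = 2.565; z_{0.1} = -1.282, z_{0.79} = 0.8064.
σ = (2.565 − 0.5878)/(0.8064 − (-1.282)) = 0.947.
μ = 0.5878 − (-1.282)·0.947 = 1.801.
E[T] = exp(μ + σ²/2) = exp(1.801 + 0.4483) = 9.48 hours.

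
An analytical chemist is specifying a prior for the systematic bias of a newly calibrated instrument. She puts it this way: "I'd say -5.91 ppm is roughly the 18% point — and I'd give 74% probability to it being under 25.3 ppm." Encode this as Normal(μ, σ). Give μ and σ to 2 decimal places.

μ = 12.42, σ = 20.02

The p-quantile of Normal(μ,σ) is μ + z_p·σ, with z_{0.18} = -0.9154 and z_{0.74} = 0.6433.
Eliminate σ: μ = (z₂·x₁ − z₁·x₂)/(z₂ − z₁) = (0.6433·-5.91 − (-0.9154)·25.3)/1.559 = 12.42.
Then σ = (x₂ − x₁)/(z₂ − z₁) = (25.3 − -5.91)/1.559 = 20.02.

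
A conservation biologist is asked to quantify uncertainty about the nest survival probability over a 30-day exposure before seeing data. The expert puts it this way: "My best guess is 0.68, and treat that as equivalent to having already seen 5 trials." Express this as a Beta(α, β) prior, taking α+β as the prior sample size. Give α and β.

α = 3.4, β = 1.6

Under the effective-sample-size interpretation, Beta(α, β) has prior mean α/(α+β) and prior sample size α+β.
So α+β = 5 and α/(α+β) = 0.68, giving α = 0.68·5 = 3.4 and β = 5 − 3.4 = 1.6.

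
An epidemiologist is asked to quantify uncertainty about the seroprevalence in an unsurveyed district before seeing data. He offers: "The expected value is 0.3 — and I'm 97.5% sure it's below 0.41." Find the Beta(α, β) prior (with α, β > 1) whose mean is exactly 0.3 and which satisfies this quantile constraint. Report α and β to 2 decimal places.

α ≈ 21.59, β ≈ 50.38

With mean 0.3 fixed, write α = 0.3s, β = 0.7s where s = α+β.
Need P(θ < 0.41) = 0.975 under Beta(0.3s, 0.7s). Normal approximation: (q−m)/√(m(1−m)/s) ≈ z_{0.975} = 1.96, so s ≈ 0.3·0.7·(1.96)²/(0.41−0.3)² = 66.7.
At s = 66.7: P(θ<0.41) ≈ 0.971. Adjusting to match 0.975 gives s ≈ 71.96.
So α = 0.3·71.96 ≈ 21.59, β = 0.7·71.96 ≈ 50.38.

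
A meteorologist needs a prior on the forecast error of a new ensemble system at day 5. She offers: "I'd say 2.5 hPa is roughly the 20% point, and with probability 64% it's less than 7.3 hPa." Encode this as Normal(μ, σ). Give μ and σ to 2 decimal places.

The p-quantile of Normal(μ,σ) is μ + z_p·σ, with z_{0.2} = -0.8416 and z_{0.64} = 0.3585.
Eliminate σ: μ = (z₂·x₁ − z₁·x₂)/(z₂ − z₁) = (0.3585·2.5 − (-0.8416)·7.3)/1.2 = 5.87.
Then σ = (x₂ − x₁)/(z₂ − z₁) = (7.3 − 2.5)/1.2 = 4.00.

μ = 5.87, σ = 4.00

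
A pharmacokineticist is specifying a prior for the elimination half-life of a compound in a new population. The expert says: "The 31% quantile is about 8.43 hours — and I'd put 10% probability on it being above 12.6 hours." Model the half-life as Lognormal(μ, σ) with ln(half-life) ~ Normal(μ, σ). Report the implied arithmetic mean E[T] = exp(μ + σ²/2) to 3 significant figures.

E[T] ≈ 9.67 hours

If T ~ Lognormal(μ,σ) then ln T ~ Normal(μ,σ), so the p-quantile of ln T is μ + z_p·σ.
ln(8.43) = 2.132 and ln(12.6) = 2.534; z_{0.31} = -0.4959, z_{0.9} = 1.282.
σ = (2.534 − 2.132)/(1.282 − (-0.4959)) = 0.226.
μ = 2.132 − (-0.4959)·0.226 = 2.244.
E[T] = exp(μ + σ²/2) = exp(2.244 + 0.0256) = 9.67 hours.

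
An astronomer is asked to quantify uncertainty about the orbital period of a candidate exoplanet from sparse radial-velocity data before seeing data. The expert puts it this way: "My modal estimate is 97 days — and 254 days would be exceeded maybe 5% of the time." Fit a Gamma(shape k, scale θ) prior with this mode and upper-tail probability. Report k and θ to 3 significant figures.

Gamma(k,θ) with k>1 has mode (k−1)θ, so θ = 97/(k−1).
Need P(X < 254) = 0.95 with θ tied to k this way. Start at k = 2, θ = 97: P(X<254) ≈ 0.736.
Too low — raise k to concentrate. Iterating converges to k ≈ 3.91.
Then θ = 97/(3.91−1) ≈ 33.3.

k ≈ 3.91, θ ≈ 33.3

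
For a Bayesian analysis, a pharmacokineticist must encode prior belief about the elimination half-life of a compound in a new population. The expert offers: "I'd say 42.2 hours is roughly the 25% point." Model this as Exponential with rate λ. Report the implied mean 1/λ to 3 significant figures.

mean ≈ 147 hours

P(T < 42.2) = 1 − e^(−λ·42.2) = 0.25, so λ = −ln(1−0.25)/42.2 = −ln(0.75)/42.2 = 0.00682.
Mean = 1/λ = 147 hours.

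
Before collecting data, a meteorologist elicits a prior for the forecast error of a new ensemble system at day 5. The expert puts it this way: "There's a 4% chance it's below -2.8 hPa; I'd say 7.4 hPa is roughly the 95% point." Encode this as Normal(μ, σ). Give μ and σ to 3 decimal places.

μ = 2.459, σ = 3.004

For Normal(μ,σ), the p-quantile is μ + z_p·σ. Here z_{0.04} = -1.751, z_{0.95} = 1.645.
So -2.8 = μ − 1.751σ and 7.4 = μ + 1.645σ.
Subtracting: σ = (7.4 − -2.8)/(1.645 − (-1.751)) = 3.004.
Then μ = -2.8 − (-1.751)·3.004 = 2.459.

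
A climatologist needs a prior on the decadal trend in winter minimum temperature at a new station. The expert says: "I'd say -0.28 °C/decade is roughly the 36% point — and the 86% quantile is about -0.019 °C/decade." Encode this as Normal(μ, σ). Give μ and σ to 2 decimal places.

The p-quantile of Normal(μ,σ) is μ + z_p·σ, with z_{0.36} = -0.3585 and z_{0.86} = 1.08.
Eliminate σ: μ = (z₂·x₁ − z₁·x₂)/(z₂ − z₁) = (1.08·-0.28 − (-0.3585)·-0.019)/1.439 = -0.21.
Then σ = (x₂ − x₁)/(z₂ − z₁) = (-0.019 − -0.28)/1.439 = 0.18.

μ = -0.21, σ = 0.18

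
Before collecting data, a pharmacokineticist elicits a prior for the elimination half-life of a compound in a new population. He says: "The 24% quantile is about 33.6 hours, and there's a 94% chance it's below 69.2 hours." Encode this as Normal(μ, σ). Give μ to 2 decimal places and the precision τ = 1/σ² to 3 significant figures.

For Normal(μ,σ), the p-quantile is μ + z_p·σ. Here z_{0.24} = -0.7063, z_{0.94} = 1.555.
So 33.6 = μ − 0.7063σ and 69.2 = μ + 1.555σ.
Subtracting: σ = (69.2 − 33.6)/(1.555 − (-0.7063)) = 15.74.
Then μ = 33.6 − (-0.7063)·15.74 = 44.72.
Precision τ = 1/σ² = 1/15.74² = 0.00403.

μ = 44.72, τ = 0.00403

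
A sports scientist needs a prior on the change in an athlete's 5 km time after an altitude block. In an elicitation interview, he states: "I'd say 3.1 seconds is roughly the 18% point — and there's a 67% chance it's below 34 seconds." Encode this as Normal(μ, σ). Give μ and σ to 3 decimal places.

μ = 23.970, σ = 22.800

The p-quantile of Normal(μ,σ) is μ + z_p·σ, with z_{0.18} = -0.9154 and z_{0.67} = 0.4399.
Eliminate σ: μ = (z₂·x₁ − z₁·x₂)/(z₂ − z₁) = (0.4399·3.1 − (-0.9154)·34)/1.355 = 23.970.
Then σ = (x₂ − x₁)/(z₂ − z₁) = (34 − 3.1)/1.355 = 22.800.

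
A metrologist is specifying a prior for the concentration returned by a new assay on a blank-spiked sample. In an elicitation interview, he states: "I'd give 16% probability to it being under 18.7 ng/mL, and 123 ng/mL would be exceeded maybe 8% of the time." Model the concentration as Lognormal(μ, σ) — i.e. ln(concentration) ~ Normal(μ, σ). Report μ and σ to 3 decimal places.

μ ≈ 3.709, σ ≈ 0.785

If T ~ Lognormal(μ,σ) then ln T ~ Normal(μ,σ), so the p-quantile of ln T is μ + z_p·σ.
ln(18.7) = 2.929 and ln(123) = 4.812; z_{0.16} = -0.9945, z_{0.92} = 1.405.
σ = (4.812 − 2.929)/(1.405 − (-0.9945)) = 0.785.
μ = 2.929 − (-0.9945)·0.785 = 3.709.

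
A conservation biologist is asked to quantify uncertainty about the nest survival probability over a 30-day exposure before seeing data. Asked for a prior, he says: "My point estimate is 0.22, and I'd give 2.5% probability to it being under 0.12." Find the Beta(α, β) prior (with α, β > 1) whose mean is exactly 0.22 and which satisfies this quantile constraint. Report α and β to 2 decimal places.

α ≈ 11.59, β ≈ 41.07

With mean 0.22 fixed, write α = 0.22s, β = 0.78s where s = α+β.
Need P(θ < 0.12) = 0.025 under Beta(0.22s, 0.78s). Normal approximation: (q−m)/√(m(1−m)/s) ≈ z_{0.025} = -1.96, so s ≈ 0.22·0.78·(-1.96)²/(0.12−0.22)² = 65.9.
At s = 65.9: P(θ<0.12) ≈ 0.014. Adjusting to match 0.025 gives s ≈ 52.66.
So α = 0.22·52.66 ≈ 11.59, β = 0.78·52.66 ≈ 41.07.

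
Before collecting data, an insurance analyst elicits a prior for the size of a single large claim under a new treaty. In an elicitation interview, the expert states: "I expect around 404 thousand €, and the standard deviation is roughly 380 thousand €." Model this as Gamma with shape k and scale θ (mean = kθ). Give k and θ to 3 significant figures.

k ≈ 1.13, θ ≈ 357

For Gamma(k, scale θ): mean = kθ, variance = kθ², so CV = 1/√k.
CV = SD/mean = 380/404 = 0.9406, hence k = 1/CV² = 1.13.
Then θ = mean/k = 404/1.13 = 357.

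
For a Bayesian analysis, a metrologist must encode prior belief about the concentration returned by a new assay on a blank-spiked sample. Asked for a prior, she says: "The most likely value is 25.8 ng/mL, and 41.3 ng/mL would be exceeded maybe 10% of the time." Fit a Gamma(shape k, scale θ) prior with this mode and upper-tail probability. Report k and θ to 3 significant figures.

Gamma(k,θ) with k>1 has mode (k−1)θ, so θ = 25.8/(k−1).
Need P(X < 41.3) = 0.9 with θ tied to k this way. Start at k = 2, θ = 25.8: P(X<41.3) ≈ 0.475.
Too low — raise k to concentrate. Iterating converges to k ≈ 9.49.
Then θ = 25.8/(9.49−1) ≈ 3.04.

k ≈ 9.49, θ ≈ 3.04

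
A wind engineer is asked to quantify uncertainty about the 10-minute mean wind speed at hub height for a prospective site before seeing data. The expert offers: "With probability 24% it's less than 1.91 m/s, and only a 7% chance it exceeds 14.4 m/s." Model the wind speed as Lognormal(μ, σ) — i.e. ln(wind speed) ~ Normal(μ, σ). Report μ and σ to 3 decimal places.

μ ≈ 1.301, σ ≈ 0.926

If T ~ Lognormal(μ,σ) then ln T ~ Normal(μ,σ), so the p-quantile of ln T is μ + z_p·σ.
ln(1.91) = 0.6471 and ln(14.4) = 2.667; z_{0.24} = -0.7063, z_{0.93} = 1.476.
σ = (2.667 − 0.6471)/(1.476 − (-0.7063)) = 0.926.
μ = 0.6471 − (-0.7063)·0.926 = 1.301.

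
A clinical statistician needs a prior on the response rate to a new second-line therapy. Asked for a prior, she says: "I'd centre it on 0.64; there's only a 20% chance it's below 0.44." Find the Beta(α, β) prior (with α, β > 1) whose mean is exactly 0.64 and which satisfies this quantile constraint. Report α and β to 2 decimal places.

α ≈ 2.48, β ≈ 1.39

With mean 0.64 fixed, write α = 0.64s, β = 0.36s where s = α+β.
Need P(θ < 0.44) = 0.2 under Beta(0.64s, 0.36s). Normal approximation: (q−m)/√(m(1−m)/s) ≈ z_{0.2} = -0.842, so s ≈ 0.64·0.36·(-0.842)²/(0.44−0.64)² = 4.1.
At s = 4.1: P(θ<0.44) ≈ 0.195. Adjusting to match 0.2 gives s ≈ 3.87.
So α = 0.64·3.87 ≈ 2.48, β = 0.36·3.87 ≈ 1.39.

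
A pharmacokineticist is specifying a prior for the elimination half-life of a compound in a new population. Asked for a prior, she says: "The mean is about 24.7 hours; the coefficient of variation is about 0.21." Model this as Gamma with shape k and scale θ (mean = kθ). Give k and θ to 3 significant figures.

k ≈ 22.7, θ ≈ 1.09

For Gamma(k, scale θ): mean = kθ, variance = kθ², so CV = 1/√k.
CV = 0.21, hence k = 1/CV² = 22.7.
Then θ = mean/k = 24.7/22.7 = 1.09.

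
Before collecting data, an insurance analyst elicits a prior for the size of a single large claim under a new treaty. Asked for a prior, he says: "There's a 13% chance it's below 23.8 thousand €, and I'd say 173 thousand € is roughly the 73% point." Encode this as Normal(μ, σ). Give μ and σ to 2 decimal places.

The p-quantile of Normal(μ,σ) is μ + z_p·σ, with z_{0.13} = -1.126 and z_{0.73} = 0.6128.
Eliminate σ: μ = (z₂·x₁ − z₁·x₂)/(z₂ − z₁) = (0.6128·23.8 − (-1.126)·173)/1.739 = 120.43.
Then σ = (x₂ − x₁)/(z₂ − z₁) = (173 − 23.8)/1.739 = 85.79.

μ = 120.43, σ = 85.79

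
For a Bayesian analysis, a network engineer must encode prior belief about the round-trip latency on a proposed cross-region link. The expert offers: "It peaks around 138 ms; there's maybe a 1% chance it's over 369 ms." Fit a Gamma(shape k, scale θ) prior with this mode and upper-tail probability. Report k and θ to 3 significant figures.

k ≈ 5.78, θ ≈ 28.9

Gamma(k,θ) with k>1 has mode (k−1)θ, so θ = 138/(k−1).
Need P(X < 369) = 0.99 with θ tied to k this way. Start at k = 2, θ = 138: P(X<369) ≈ 0.747.
Too low — raise k to concentrate. Iterating converges to k ≈ 5.78.
Then θ = 138/(5.78−1) ≈ 28.9.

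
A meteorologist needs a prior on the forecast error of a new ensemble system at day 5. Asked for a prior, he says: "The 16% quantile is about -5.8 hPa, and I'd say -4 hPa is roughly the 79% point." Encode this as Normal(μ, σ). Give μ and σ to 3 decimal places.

μ = -4.806, σ = 1.000

For Normal(μ,σ), the p-quantile is μ + z_p·σ. Here z_{0.16} = -0.9945, z_{0.79} = 0.8064.
So -5.8 = μ − 0.9945σ and -4 = μ + 0.8064σ.
Subtracting: σ = (-4 − -5.8)/(0.8064 − (-0.9945)) = 1.000.
Then μ = -5.8 − (-0.9945)·1.000 = -4.806.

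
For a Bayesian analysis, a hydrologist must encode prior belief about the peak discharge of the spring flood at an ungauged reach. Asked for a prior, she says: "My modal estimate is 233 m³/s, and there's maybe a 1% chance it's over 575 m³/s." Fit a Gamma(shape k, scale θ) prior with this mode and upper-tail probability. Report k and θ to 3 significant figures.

Gamma(k,θ) with k>1 has mode (k−1)θ, so θ = 233/(k−1).
Need P(X < 575) = 0.99 with θ tied to k this way. Start at k = 2, θ = 233: P(X<575) ≈ 0.706.
Too low — raise k to concentrate. Iterating converges to k ≈ 6.77.
Then θ = 233/(6.77−1) ≈ 40.4.

k ≈ 6.77, θ ≈ 40.4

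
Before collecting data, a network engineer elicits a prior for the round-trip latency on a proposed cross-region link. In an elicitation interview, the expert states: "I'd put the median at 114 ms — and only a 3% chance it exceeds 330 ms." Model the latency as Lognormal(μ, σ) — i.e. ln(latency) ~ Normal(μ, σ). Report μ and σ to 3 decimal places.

μ ≈ 4.736, σ ≈ 0.565

If T ~ Lognormal(μ,σ) then ln T ~ Normal(μ,σ), so the p-quantile of ln T is μ + z_p·σ.
ln(114) = 4.736 and ln(330) = 5.799; z_{0.5} = 0, z_{0.97} = 1.881.
σ = (5.799 − 4.736)/(1.881 − (0)) = 0.565.
μ = 4.736 − (0)·0.565 = 4.736.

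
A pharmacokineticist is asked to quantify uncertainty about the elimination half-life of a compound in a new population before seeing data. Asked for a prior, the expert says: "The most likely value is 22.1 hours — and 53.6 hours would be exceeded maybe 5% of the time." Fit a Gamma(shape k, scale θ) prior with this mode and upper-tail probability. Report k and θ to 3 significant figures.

k ≈ 4.47, θ ≈ 6.37

Gamma(k,θ) with k>1 has mode (k−1)θ, so θ = 22.1/(k−1).
Need P(X < 53.6) = 0.95 with θ tied to k this way. Start at k = 2, θ = 22.1: P(X<53.6) ≈ 0.697.
Too low — raise k to concentrate. Iterating converges to k ≈ 4.47.
Then θ = 22.1/(4.47−1) ≈ 6.37.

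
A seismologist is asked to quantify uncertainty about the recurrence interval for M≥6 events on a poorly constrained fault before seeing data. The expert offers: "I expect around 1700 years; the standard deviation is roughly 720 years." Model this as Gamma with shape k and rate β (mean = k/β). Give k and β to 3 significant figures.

k ≈ 5.57, β ≈ 0.00328

For Gamma(k, rate β): mean = k/β, variance = k/β², so CV = 1/√k.
CV = SD/mean = 720/1700 = 0.4235, hence k = 1/CV² = 5.57.
Then β = k/mean = 5.57/1700 = 0.00328.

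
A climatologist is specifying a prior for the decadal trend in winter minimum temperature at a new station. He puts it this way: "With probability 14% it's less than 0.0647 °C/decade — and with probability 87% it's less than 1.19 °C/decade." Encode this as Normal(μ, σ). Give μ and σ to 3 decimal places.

The p-quantile of Normal(μ,σ) is μ + z_p·σ, with z_{0.14} = -1.08 and z_{0.87} = 1.126.
Eliminate σ: μ = (z₂·x₁ − z₁·x₂)/(z₂ − z₁) = (1.126·0.0647 − (-1.08)·1.19)/2.207 = 0.616.
Then σ = (x₂ − x₁)/(z₂ − z₁) = (1.19 − 0.0647)/2.207 = 0.510.

μ = 0.616, σ = 0.510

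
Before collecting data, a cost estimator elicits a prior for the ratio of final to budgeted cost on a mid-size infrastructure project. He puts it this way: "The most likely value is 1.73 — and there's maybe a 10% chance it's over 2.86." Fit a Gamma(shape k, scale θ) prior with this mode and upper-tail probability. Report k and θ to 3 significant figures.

k ≈ 8.47, θ ≈ 0.232

Gamma(k,θ) with k>1 has mode (k−1)θ, so θ = 1.73/(k−1).
Need P(X < 2.86) = 0.9 with θ tied to k this way. Start at k = 2, θ = 1.73: P(X<2.86) ≈ 0.492.
Too low — raise k to concentrate. Iterating converges to k ≈ 8.47.
Then θ = 1.73/(8.47−1) ≈ 0.232.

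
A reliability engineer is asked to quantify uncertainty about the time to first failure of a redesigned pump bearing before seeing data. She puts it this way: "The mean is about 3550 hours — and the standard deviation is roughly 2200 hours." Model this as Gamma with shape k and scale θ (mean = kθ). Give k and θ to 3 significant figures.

For Gamma(k, scale θ): mean = kθ, variance = kθ², so CV = 1/√k.
CV = SD/mean = 2200/3550 = 0.6197, hence k = 1/CV² = 2.6.
Then θ = mean/k = 3550/2.6 = 1360.

k ≈ 2.6, θ ≈ 1360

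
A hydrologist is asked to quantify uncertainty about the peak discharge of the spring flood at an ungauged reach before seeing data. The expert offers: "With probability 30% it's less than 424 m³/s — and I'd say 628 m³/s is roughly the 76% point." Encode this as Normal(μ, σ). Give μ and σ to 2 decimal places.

For Normal(μ,σ), the p-quantile is μ + z_p·σ. Here z_{0.3} = -0.5244, z_{0.76} = 0.7063.
So 424 = μ − 0.5244σ and 628 = μ + 0.7063σ.
Subtracting: σ = (628 − 424)/(0.7063 − (-0.5244)) = 165.76.
Then μ = 424 − (-0.5244)·165.76 = 510.92.

μ = 510.92, σ = 165.76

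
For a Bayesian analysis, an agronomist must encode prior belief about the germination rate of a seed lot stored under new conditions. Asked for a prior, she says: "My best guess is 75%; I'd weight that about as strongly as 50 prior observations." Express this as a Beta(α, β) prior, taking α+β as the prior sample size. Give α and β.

Under the effective-sample-size interpretation, Beta(α, β) has prior mean α/(α+β) and prior sample size α+β.
So α+β = 50 and α/(α+β) = 0.75, giving α = 0.75·50 = 37.5 and β = 50 − 37.5 = 12.5.

α = 37.5, β = 12.5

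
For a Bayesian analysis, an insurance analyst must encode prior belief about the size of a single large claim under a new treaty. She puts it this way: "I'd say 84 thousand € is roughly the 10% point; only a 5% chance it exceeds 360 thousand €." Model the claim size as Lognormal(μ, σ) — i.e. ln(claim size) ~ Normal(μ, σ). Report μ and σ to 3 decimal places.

If T ~ Lognormal(μ,σ) then ln T ~ Normal(μ,σ), so the p-quantile of ln T is μ + z_p·σ.
ln(84) = 4.431 and ln(360) = 5.886; z_{0.1} = -1.282, z_{0.95} = 1.645.
σ = (5.886 − 4.431)/(1.645 − (-1.282)) = 0.497.
μ = 4.431 − (-1.282)·0.497 = 5.068.

μ ≈ 5.068, σ ≈ 0.497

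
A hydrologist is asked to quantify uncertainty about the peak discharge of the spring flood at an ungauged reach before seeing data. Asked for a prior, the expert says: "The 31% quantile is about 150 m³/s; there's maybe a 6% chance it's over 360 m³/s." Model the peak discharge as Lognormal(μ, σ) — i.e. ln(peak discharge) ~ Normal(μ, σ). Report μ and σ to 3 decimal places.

If T ~ Lognormal(μ,σ) then ln T ~ Normal(μ,σ), so the p-quantile of ln T is μ + z_p·σ.
ln(150) = 5.011 and ln(360) = 5.886; z_{0.31} = -0.4959, z_{0.94} = 1.555.
σ = (5.886 − 5.011)/(1.555 − (-0.4959)) = 0.427.
μ = 5.011 − (-0.4959)·0.427 = 5.222.

μ ≈ 5.222, σ ≈ 0.427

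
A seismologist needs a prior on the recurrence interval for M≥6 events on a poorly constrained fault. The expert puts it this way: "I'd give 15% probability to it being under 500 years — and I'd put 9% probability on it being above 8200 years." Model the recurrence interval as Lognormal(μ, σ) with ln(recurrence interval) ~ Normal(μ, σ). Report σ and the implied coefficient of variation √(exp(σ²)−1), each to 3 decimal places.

If T ~ Lognormal(μ,σ) then ln T ~ Normal(μ,σ), so the p-quantile of ln T is μ + z_p·σ.
ln(500) = 6.215 and ln(8200) = 9.012; z_{0.15} = -1.036, z_{0.91} = 1.341.
σ = (9.012 − 6.215)/(1.341 − (-1.036)) = 1.177.
μ = 6.215 − (-1.036)·1.177 = 7.434.
CV = √(exp(σ²)−1) = √(exp(1.3847)−1) = 1.730.

σ ≈ 1.177, CV ≈ 1.730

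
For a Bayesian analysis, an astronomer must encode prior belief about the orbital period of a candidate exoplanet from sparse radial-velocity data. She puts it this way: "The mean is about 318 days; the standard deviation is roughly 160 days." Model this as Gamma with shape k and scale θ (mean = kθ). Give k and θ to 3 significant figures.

For Gamma(k, scale θ): mean = kθ, variance = kθ², so CV = 1/√k.
CV = SD/mean = 160/318 = 0.5031, hence k = 1/CV² = 3.95.
Then θ = mean/k = 318/3.95 = 80.5.

k ≈ 3.95, θ ≈ 80.5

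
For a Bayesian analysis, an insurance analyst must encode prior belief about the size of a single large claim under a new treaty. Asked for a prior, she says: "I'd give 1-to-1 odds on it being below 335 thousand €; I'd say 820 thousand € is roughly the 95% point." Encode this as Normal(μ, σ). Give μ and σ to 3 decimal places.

μ = 335.000, σ = 294.859

For Normal(μ,σ), the p-quantile is μ + z_p·σ. Here z_{0.5} = 0, z_{0.95} = 1.645.
So 335 = μ + 0σ and 820 = μ + 1.645σ.
Subtracting: σ = (820 − 335)/(1.645 − (0)) = 294.859.
Then μ = 335 − (0)·294.859 = 335.000.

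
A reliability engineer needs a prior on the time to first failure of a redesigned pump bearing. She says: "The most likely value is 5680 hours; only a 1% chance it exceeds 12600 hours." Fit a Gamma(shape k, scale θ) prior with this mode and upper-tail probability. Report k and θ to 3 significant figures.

Gamma(k,θ) with k>1 has mode (k−1)θ, so θ = 5680/(k−1).
Need P(X < 12600) = 0.99 with θ tied to k this way. Start at k = 2, θ = 5680: P(X<12600) ≈ 0.650.
Too low — raise k to concentrate. Iterating converges to k ≈ 8.58.
Then θ = 5680/(8.58−1) ≈ 749.

k ≈ 8.58, θ ≈ 749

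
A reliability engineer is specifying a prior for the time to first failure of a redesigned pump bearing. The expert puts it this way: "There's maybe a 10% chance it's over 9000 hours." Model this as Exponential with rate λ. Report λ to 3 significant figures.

P(T > 9000.0) = e^(−λ·9000.0) = 0.1, so λ = −ln(0.1)/9000.0 = 0.000256.

λ ≈ 0.000256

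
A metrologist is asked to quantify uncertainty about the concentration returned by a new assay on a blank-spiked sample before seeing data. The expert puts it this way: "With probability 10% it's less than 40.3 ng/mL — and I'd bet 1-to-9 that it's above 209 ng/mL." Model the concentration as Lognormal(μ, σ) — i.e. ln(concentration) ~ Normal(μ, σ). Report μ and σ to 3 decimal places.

μ ≈ 4.519, σ ≈ 0.642

If T ~ Lognormal(μ,σ) then ln T ~ Normal(μ,σ), so the p-quantile of ln T is μ + z_p·σ.
ln(40.3) = 3.696 and ln(209) = 5.342; z_{0.1} = -1.282, z_{0.9} = 1.282.
σ = (5.342 − 3.696)/(1.282 − (-1.282)) = 0.642.
μ = 3.696 − (-1.282)·0.642 = 4.519.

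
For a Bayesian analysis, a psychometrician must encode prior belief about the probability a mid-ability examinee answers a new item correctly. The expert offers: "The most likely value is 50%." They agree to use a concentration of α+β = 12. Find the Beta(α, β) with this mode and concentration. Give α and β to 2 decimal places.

α = 6.00, β = 6.00

For α,β > 1 the Beta mode is (α−1)/(α+β−2). With α+β = 12, the mode is (α−1)/10.
Set (α−1)/10 = 0.5 → α = 1 + 0.5·10 = 6.00.
β = 12 − α = 6.00.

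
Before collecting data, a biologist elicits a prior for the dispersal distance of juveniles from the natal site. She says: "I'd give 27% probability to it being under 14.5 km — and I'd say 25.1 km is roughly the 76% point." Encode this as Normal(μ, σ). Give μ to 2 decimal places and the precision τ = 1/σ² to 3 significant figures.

μ = 19.42, τ = 0.0155

The p-quantile of Normal(μ,σ) is μ + z_p·σ, with z_{0.27} = -0.6128 and z_{0.76} = 0.7063.
Eliminate σ: μ = (z₂·x₁ − z₁·x₂)/(z₂ − z₁) = (0.7063·14.5 − (-0.6128)·25.1)/1.319 = 19.42.
Then σ = (x₂ − x₁)/(z₂ − z₁) = (25.1 − 14.5)/1.319 = 8.04.
Precision τ = 1/σ² = 1/8.036² = 0.0155.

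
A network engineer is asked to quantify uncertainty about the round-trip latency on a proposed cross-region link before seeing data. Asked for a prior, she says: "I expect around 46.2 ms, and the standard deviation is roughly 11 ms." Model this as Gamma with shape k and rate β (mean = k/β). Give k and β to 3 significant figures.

For Gamma(k, rate β): mean = k/β, variance = k/β², so CV = 1/√k.
CV = SD/mean = 11/46.2 = 0.2381, hence k = 1/CV² = 17.6.
Then β = k/mean = 17.6/46.2 = 0.382.

k ≈ 17.6, β ≈ 0.382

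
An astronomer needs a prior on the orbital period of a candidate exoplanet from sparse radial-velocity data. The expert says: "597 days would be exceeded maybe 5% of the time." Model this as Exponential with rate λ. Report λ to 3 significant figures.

λ ≈ 0.00502

P(T > 597.0) = e^(−λ·597.0) = 0.05, so λ = −ln(0.05)/597.0 = 0.00502.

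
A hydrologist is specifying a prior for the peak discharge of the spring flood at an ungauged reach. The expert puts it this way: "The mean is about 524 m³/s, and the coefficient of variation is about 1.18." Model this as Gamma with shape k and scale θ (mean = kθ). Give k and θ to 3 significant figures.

k ≈ 0.718, θ ≈ 730

For Gamma(k, scale θ): mean = kθ, variance = kθ², so CV = 1/√k.
CV = 1.18, hence k = 1/CV² = 0.718.
Then θ = mean/k = 524/0.718 = 730.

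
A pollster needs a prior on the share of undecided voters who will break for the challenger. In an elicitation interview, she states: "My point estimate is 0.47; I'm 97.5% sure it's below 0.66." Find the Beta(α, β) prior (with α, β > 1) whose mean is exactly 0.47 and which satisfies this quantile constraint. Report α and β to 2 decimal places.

α ≈ 12.06, β ≈ 13.60

With mean 0.47 fixed, write α = 0.47s, β = 0.53s where s = α+β.
Need P(θ < 0.66) = 0.975 under Beta(0.47s, 0.53s). Normal approximation: (q−m)/√(m(1−m)/s) ≈ z_{0.975} = 1.96, so s ≈ 0.47·0.53·(1.96)²/(0.66−0.47)² = 26.5.
At s = 26.5: P(θ<0.66) ≈ 0.977. Adjusting to match 0.975 gives s ≈ 25.65.
So α = 0.47·25.65 ≈ 12.06, β = 0.53·25.65 ≈ 13.60.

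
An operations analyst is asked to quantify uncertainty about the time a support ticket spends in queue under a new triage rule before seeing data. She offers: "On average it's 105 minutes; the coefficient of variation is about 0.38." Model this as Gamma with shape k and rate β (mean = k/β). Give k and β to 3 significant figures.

For Gamma(k, rate β): mean = k/β, variance = k/β², so CV = 1/√k.
CV = 0.38, hence k = 1/CV² = 6.93.
Then β = k/mean = 6.93/105 = 0.066.

k ≈ 6.93, β ≈ 0.066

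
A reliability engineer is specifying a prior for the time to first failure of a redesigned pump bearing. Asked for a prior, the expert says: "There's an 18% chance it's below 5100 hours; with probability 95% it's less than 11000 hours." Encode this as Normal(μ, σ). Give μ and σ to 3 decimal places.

μ = 7209.450, σ = 2304.491

The p-quantile of Normal(μ,σ) is μ + z_p·σ, with z_{0.18} = -0.9154 and z_{0.95} = 1.645.
Eliminate σ: μ = (z₂·x₁ − z₁·x₂)/(z₂ − z₁) = (1.645·5100 − (-0.9154)·11000)/2.56 = 7209.450.
Then σ = (x₂ − x₁)/(z₂ − z₁) = (11000 − 5100)/2.56 = 2304.491.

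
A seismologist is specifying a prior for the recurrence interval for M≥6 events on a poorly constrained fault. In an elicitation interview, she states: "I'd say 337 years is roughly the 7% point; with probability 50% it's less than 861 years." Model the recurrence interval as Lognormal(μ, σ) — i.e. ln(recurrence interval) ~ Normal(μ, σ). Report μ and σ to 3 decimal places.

If T ~ Lognormal(μ,σ) then ln T ~ Normal(μ,σ), so the p-quantile of ln T is μ + z_p·σ.
ln(337) = 5.82 and ln(861) = 6.758; z_{0.07} = -1.476, z_{0.5} = 0.
σ = (6.758 − 5.82)/(0 − (-1.476)) = 0.636.
μ = 5.82 − (-1.476)·0.636 = 6.758.

μ ≈ 6.758, σ ≈ 0.636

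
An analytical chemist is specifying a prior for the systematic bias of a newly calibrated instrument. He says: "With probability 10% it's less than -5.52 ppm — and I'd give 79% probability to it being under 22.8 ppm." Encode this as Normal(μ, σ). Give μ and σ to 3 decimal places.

For Normal(μ,σ), the p-quantile is μ + z_p·σ. Here z_{0.1} = -1.282, z_{0.79} = 0.8064.
So -5.52 = μ − 1.282σ and 22.8 = μ + 0.8064σ.
Subtracting: σ = (22.8 − -5.52)/(0.8064 − (-1.282)) = 13.563.
Then μ = -5.52 − (-1.282)·13.563 = 11.862.

μ = 11.862, σ = 13.563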